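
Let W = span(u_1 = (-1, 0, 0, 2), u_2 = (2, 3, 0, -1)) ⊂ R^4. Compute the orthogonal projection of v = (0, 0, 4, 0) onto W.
proj_W(v) = (0, 0, 0, 0)

Set up U = [u_1 | ... | u_2] ∈ R^(4×2). The projector onto W = col(U) is P = U (U^T U)^(-1) U^T.
Compute U^T U =
  [5, -4]
  [-4, 14],
and U^T v = (0, 0).
Solve U^T U · c = U^T v for the coefficients: c = (0, 0). The projection is proj_W(v) = U c.
Check: (v - proj_W(v)) · u_1 = 0  (should be 0).
Check: (v - proj_W(v)) · u_2 = 0  (should be 0).
Result: proj_W(v) = (0, 0, 0, 0).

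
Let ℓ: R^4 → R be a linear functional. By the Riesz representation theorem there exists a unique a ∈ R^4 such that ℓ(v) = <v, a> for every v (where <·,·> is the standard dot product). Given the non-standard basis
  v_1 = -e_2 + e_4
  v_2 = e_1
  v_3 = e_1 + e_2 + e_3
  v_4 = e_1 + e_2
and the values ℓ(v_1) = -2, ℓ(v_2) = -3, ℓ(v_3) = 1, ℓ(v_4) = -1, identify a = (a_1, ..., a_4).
a = (-3, 2, 2, 0)

Write a = (a_1, ..., a_4) in the standard basis. For each basis vector v_i, ℓ(v_i) = <v_i, a> is a linear equation in the a_j's. Collect the n equations into a matrix system V a = ℓ, where row i of V is v_i (expressed in the standard basis). Since V is invertible (lower-triangular with 1s on the diagonal, up to permutation), solve by back-substitution:
  V =
[[0, -1, 0, 1],
 [1, 0, 0, 0],
 [1, 1, 1, 0],
 [1, 1, 0, 0]]
  V a = (-2, -3, 1, -1)
Solving gives a = (-3, 2, 2, 0).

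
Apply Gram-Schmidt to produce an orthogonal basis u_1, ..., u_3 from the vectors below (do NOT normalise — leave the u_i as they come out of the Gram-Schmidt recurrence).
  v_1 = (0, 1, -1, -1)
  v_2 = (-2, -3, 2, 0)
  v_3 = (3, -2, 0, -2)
Orthogonal basis:
  u_1 = (0, 1, -1, -1)
  u_2 = (-2, -4/3, 1/3, -5/3)
  u_3 = (3, -2, 0, -2)

Apply the Gram-Schmidt recurrence
  u_1 = v_1
  u_i = v_i − Σ_{j<i} ((v_i · u_j) / (u_j · u_j)) · u_j.

Step by step this gives:
  u_1 = (0, 1, -1, -1)
  u_2 = (-2, -4/3, 1/3, -5/3)
  u_3 = (3, -2, 0, -2)

Orthogonality check:
  u_2 · u_1 = 0 (should be 0)
  u_3 · u_1 = 0 (should be 0)
  u_3 · u_2 = 0 (should be 0)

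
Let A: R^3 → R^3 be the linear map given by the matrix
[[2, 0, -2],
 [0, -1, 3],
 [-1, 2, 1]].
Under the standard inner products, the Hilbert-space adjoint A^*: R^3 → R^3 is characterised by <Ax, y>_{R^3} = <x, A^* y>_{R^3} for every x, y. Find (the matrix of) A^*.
A^* = A^T =
[[2, 0, -1],
 [0, -1, 2],
 [-2, 3, 1]]

For real matrices with standard dot products, the defining identity <Ax, y> = <x, A^* y> gives (Ax)^T y = x^T (A^*) y, i.e. x^T A^T y = x^T (A^*) y. Since this holds for all x, y, we must have A^* = A^T. Therefore
A^* =
[[2, 0, -1],
 [0, -1, 2],
 [-2, 3, 1]].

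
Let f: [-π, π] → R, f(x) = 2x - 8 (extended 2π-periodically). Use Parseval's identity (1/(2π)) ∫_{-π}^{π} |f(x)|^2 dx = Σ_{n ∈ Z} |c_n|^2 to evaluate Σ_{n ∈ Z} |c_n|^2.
Σ |c_n|^2 = 4π^2/3 + 64

Expand and integrate term by term over [-π, π]:
  ∫ (2x)^2 dx = 4·(2π^3/3); ∫ 2·2·(-8)·x dx = 0 (odd integrand); ∫ (-8)^2 dx = 64·2π.
So (1/(2π)) ∫_{-π}^{π} (2x - 8)^2 dx = 4π^2/3 + 64 = 4π^2/3 + 64.
Parseval ⇒ Σ |c_n|^2 = 4π^2/3 + 64.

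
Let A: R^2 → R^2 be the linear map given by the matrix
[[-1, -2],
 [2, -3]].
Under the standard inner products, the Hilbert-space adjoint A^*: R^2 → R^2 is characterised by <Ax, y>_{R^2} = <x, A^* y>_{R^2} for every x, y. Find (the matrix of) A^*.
A^* = A^T =
[[-1, 2],
 [-2, -3]]

For real matrices with standard dot products, the defining identity <Ax, y> = <x, A^* y> gives (Ax)^T y = x^T (A^*) y, i.e. x^T A^T y = x^T (A^*) y. Since this holds for all x, y, we must have A^* = A^T. Therefore
A^* =
[[-1, 2],
 [-2, -3]].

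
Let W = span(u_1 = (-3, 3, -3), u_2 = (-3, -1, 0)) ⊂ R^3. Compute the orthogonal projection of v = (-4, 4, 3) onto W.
proj_W(v) = (-38/13, 10/13, -17/13)

Set up U = [u_1 | ... | u_2] ∈ R^(3×2). The projector onto W = col(U) is P = U (U^T U)^(-1) U^T.
Compute U^T U =
  [27, 6]
  [6, 10],
and U^T v = (15, 8).
Solve U^T U · c = U^T v for the coefficients: c = (17/39, 7/13). The projection is proj_W(v) = U c.
Check: (v - proj_W(v)) · u_1 = 0  (should be 0).
Check: (v - proj_W(v)) · u_2 = 0  (should be 0).
Result: proj_W(v) = (-38/13, 10/13, -17/13).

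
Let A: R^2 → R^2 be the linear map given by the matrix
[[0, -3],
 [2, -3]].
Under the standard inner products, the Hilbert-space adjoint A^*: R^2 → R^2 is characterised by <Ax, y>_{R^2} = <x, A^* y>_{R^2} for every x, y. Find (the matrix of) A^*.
A^* = A^T =
[[0, 2],
 [-3, -3]]

For real matrices with standard dot products, the defining identity <Ax, y> = <x, A^* y> gives (Ax)^T y = x^T (A^*) y, i.e. x^T A^T y = x^T (A^*) y. Since this holds for all x, y, we must have A^* = A^T. Therefore
A^* =
[[0, 2],
 [-3, -3]].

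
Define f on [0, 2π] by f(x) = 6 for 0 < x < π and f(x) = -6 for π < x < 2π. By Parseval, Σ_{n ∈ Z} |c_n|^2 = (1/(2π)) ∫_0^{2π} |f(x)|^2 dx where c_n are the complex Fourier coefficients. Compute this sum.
Σ |c_n|^2 = 36

Parseval equates the L^2 energy of f (normalised by 1/(2π)) with the ℓ^2 sum of its Fourier coefficients: (1/(2π)) ∫_0^{2π} |f|^2 = Σ |c_n|^2.
Compute the left side: (1/(2π)) [∫_0^π 6^2 dx + ∫_π^{2π} (-6)^2 dx] = (1/(2π)) · (36π + 36π) = (36 + 36)/2 = 36.
So Σ_{n ∈ Z} |c_n|^2 = 36.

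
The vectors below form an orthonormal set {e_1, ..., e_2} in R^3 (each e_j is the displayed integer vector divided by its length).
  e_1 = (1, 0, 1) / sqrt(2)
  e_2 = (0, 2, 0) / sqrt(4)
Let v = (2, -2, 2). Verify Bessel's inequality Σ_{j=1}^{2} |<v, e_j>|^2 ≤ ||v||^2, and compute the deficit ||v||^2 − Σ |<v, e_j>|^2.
Σ |<v, e_j>|^2 = 12; ||v||^2 = 12; deficit = 0

Write each e_j = u_j / sqrt(<u_j, u_j>) where u_j is the displayed integer vector. Then <v, e_j> = <v, u_j> / sqrt(<u_j, u_j>), so |<v, e_j>|^2 = <v, u_j>^2 / <u_j, u_j>.
Coefficients: <v, e_1> = 4/sqrt(2), <v, e_2> = -4/sqrt(4).
Square and sum: Σ |<v, e_j>|^2 = 12.
Compute ||v||^2 = v·v = 12.
Deficit = 12 − 12 = 0 ≥ 0, confirming Bessel's inequality. (The deficit equals ||v − Σ <v,e_j> e_j||^2, the squared distance from v to span{e_j}.)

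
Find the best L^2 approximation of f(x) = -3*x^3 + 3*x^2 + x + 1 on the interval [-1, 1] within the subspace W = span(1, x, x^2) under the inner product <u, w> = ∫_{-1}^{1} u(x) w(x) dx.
g(x) = 3*x^2 - 4*x/5 + 1

The best approximation g ∈ W is the orthogonal projection of f onto W. Writing g = a_0 + a_1 x + a_2 x^2, the coefficients solve the normal equations G · a = b where
  G_{ij} = <φ_i, φ_j> and b_i = <f, φ_i>, with φ_0 = 1, φ_1 = x, φ_2 = x^2.
G =
  [2, 0, 2/3]
  [0, 2/3, 0]
  [2/3, 0, 2/5],
b = (4, -8/15, 28/15).
Solving gives a_0 = 1, a_1 = -4/5, a_2 = 3, so
  g(x) = 3*x^2 - 4*x/5 + 1.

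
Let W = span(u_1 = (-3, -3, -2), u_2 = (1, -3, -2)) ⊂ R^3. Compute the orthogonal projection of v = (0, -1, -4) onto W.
proj_W(v) = (0, -33/13, -22/13)

Set up U = [u_1 | ... | u_2] ∈ R^(3×2). The projector onto W = col(U) is P = U (U^T U)^(-1) U^T.
Compute U^T U =
  [22, 10]
  [10, 14],
and U^T v = (11, 11).
Solve U^T U · c = U^T v for the coefficients: c = (11/52, 33/52). The projection is proj_W(v) = U c.
Check: (v - proj_W(v)) · u_1 = 0  (should be 0).
Check: (v - proj_W(v)) · u_2 = 0  (should be 0).
Result: proj_W(v) = (0, -33/13, -22/13).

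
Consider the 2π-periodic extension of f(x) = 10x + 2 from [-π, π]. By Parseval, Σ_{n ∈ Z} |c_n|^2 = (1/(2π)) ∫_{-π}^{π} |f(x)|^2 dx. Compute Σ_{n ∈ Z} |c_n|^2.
Σ |c_n|^2 = 100π^2/3 + 4

Expand and integrate term by term over [-π, π]:
  ∫ (10x)^2 dx = 100·(2π^3/3); ∫ 2·10·(2)·x dx = 0 (odd integrand); ∫ 2^2 dx = 4·2π.
So (1/(2π)) ∫_{-π}^{π} (10x + 2)^2 dx = 100π^2/3 + 4 = 100π^2/3 + 4.
Parseval ⇒ Σ |c_n|^2 = 100π^2/3 + 4.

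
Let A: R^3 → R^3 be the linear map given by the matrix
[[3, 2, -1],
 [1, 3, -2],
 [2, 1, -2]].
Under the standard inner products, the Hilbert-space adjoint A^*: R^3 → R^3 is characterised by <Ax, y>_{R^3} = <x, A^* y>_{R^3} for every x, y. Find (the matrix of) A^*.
A^* = A^T =
[[3, 1, 2],
 [2, 3, 1],
 [-1, -2, -2]]

For real matrices with standard dot products, the defining identity <Ax, y> = <x, A^* y> gives (Ax)^T y = x^T (A^*) y, i.e. x^T A^T y = x^T (A^*) y. Since this holds for all x, y, we must have A^* = A^T. Therefore
A^* =
[[3, 1, 2],
 [2, 3, 1],
 [-1, -2, -2]].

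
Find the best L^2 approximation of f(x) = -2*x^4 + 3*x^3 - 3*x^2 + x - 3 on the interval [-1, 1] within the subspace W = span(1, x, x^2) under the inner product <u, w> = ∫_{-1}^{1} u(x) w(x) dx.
g(x) = -33*x^2/7 + 14*x/5 - 99/35

The best approximation g ∈ W is the orthogonal projection of f onto W. Writing g = a_0 + a_1 x + a_2 x^2, the coefficients solve the normal equations G · a = b where
  G_{ij} = <φ_i, φ_j> and b_i = <f, φ_i>, with φ_0 = 1, φ_1 = x, φ_2 = x^2.
G =
  [2, 0, 2/3]
  [0, 2/3, 0]
  [2/3, 0, 2/5],
b = (-44/5, 28/15, -132/35).
Solving gives a_0 = -99/35, a_1 = 14/5, a_2 = -33/7, so
  g(x) = -33*x^2/7 + 14*x/5 - 99/35.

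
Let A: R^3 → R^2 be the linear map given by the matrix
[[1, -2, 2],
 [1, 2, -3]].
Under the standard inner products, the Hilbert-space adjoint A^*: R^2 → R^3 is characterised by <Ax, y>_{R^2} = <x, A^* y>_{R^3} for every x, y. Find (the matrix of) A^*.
A^* = A^T =
[[1, 1],
 [-2, 2],
 [2, -3]]

For real matrices with standard dot products, the defining identity <Ax, y> = <x, A^* y> gives (Ax)^T y = x^T (A^*) y, i.e. x^T A^T y = x^T (A^*) y. Since this holds for all x, y, we must have A^* = A^T. Therefore
A^* =
[[1, 1],
 [-2, 2],
 [2, -3]].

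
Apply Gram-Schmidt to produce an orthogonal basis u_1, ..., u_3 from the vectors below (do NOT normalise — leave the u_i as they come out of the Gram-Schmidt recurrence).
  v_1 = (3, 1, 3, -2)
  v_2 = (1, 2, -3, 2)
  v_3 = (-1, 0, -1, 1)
Orthogonal basis:
  u_1 = (3, 1, 3, -2)
  u_2 = (47/23, 54/23, -45/23, 30/23)
  u_3 = (-3/25, 4/25, 1/5, 1/5)

Apply the Gram-Schmidt recurrence
  u_1 = v_1
  u_i = v_i − Σ_{j<i} ((v_i · u_j) / (u_j · u_j)) · u_j.

Step by step this gives:
  u_1 = (3, 1, 3, -2)
  u_2 = (47/23, 54/23, -45/23, 30/23)
  u_3 = (-3/25, 4/25, 1/5, 1/5)

Orthogonality check:
  u_2 · u_1 = 0 (should be 0)
  u_3 · u_1 = 0 (should be 0)
  u_3 · u_2 = 0 (should be 0)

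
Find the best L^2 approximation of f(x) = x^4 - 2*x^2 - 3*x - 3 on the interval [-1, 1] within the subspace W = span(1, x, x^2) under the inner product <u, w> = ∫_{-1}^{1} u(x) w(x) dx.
g(x) = -8*x^2/7 - 3*x - 108/35

The best approximation g ∈ W is the orthogonal projection of f onto W. Writing g = a_0 + a_1 x + a_2 x^2, the coefficients solve the normal equations G · a = b where
  G_{ij} = <φ_i, φ_j> and b_i = <f, φ_i>, with φ_0 = 1, φ_1 = x, φ_2 = x^2.
G =
  [2, 0, 2/3]
  [0, 2/3, 0]
  [2/3, 0, 2/5],
b = (-104/15, -2, -88/35).
Solving gives a_0 = -108/35, a_1 = -3, a_2 = -8/7, so
  g(x) = -8*x^2/7 - 3*x - 108/35.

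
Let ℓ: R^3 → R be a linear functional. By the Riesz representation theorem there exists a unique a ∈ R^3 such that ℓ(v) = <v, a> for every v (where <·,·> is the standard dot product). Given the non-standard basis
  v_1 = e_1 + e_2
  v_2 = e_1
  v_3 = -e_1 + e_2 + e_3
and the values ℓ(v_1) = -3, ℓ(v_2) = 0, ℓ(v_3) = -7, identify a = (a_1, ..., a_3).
a = (0, -3, -4)

Write a = (a_1, ..., a_3) in the standard basis. For each basis vector v_i, ℓ(v_i) = <v_i, a> is a linear equation in the a_j's. Collect the n equations into a matrix system V a = ℓ, where row i of V is v_i (expressed in the standard basis). Since V is invertible (lower-triangular with 1s on the diagonal, up to permutation), solve by back-substitution:
  V =
[[1, 1, 0],
 [1, 0, 0],
 [-1, 1, 1]]
  V a = (-3, 0, -7)
Solving gives a = (0, -3, -4).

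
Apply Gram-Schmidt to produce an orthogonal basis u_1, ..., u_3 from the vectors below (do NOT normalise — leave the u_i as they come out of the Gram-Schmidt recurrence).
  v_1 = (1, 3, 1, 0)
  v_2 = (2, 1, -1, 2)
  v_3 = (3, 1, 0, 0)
Orthogonal basis:
  u_1 = (1, 3, 1, 0)
  u_2 = (18/11, -1/11, -15/11, 2)
  u_3 = (72/47, -55/94, 21/94, -53/47)

Apply the Gram-Schmidt recurrence
  u_1 = v_1
  u_i = v_i − Σ_{j<i} ((v_i · u_j) / (u_j · u_j)) · u_j.

Step by step this gives:
  u_1 = (1, 3, 1, 0)
  u_2 = (18/11, -1/11, -15/11, 2)
  u_3 = (72/47, -55/94, 21/94, -53/47)

Orthogonality check:
  u_2 · u_1 = 0 (should be 0)
  u_3 · u_1 = 0 (should be 0)
  u_3 · u_2 = 0 (should be 0)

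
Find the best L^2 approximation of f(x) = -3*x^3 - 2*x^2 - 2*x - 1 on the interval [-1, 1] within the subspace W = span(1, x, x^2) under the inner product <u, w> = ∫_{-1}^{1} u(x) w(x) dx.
g(x) = -2*x^2 - 19*x/5 - 1

The best approximation g ∈ W is the orthogonal projection of f onto W. Writing g = a_0 + a_1 x + a_2 x^2, the coefficients solve the normal equations G · a = b where
  G_{ij} = <φ_i, φ_j> and b_i = <f, φ_i>, with φ_0 = 1, φ_1 = x, φ_2 = x^2.
G =
  [2, 0, 2/3]
  [0, 2/3, 0]
  [2/3, 0, 2/5],
b = (-10/3, -38/15, -22/15).
Solving gives a_0 = -1, a_1 = -19/5, a_2 = -2, so
  g(x) = -2*x^2 - 19*x/5 - 1.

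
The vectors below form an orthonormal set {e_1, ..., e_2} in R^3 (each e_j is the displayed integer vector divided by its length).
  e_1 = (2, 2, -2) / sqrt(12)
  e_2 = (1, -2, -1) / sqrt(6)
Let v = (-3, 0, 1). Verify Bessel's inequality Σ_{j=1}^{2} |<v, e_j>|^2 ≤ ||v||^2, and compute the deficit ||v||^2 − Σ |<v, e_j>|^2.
Σ |<v, e_j>|^2 = 8; ||v||^2 = 10; deficit = 2

Write each e_j = u_j / sqrt(<u_j, u_j>) where u_j is the displayed integer vector. Then <v, e_j> = <v, u_j> / sqrt(<u_j, u_j>), so |<v, e_j>|^2 = <v, u_j>^2 / <u_j, u_j>.
Coefficients: <v, e_1> = -8/sqrt(12), <v, e_2> = -4/sqrt(6).
Square and sum: Σ |<v, e_j>|^2 = 8.
Compute ||v||^2 = v·v = 10.
Deficit = 10 − 8 = 2 ≥ 0, confirming Bessel's inequality. (The deficit equals ||v − Σ <v,e_j> e_j||^2, the squared distance from v to span{e_j}.)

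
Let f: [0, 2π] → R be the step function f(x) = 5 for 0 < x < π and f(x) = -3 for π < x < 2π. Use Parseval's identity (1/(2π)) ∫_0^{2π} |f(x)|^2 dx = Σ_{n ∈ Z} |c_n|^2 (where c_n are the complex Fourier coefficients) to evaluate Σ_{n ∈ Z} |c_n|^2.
Σ |c_n|^2 = 17

Parseval equates the L^2 energy of f (normalised by 1/(2π)) with the ℓ^2 sum of its Fourier coefficients: (1/(2π)) ∫_0^{2π} |f|^2 = Σ |c_n|^2.
Compute the left side: (1/(2π)) [∫_0^π 5^2 dx + ∫_π^{2π} (-3)^2 dx] = (1/(2π)) · (25π + 9π) = (25 + 9)/2 = 17.
So Σ_{n ∈ Z} |c_n|^2 = 17.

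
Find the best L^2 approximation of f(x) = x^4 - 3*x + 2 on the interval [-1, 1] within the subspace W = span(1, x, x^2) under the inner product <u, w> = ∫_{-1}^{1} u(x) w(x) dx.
g(x) = 6*x^2/7 - 3*x + 67/35

The best approximation g ∈ W is the orthogonal projection of f onto W. Writing g = a_0 + a_1 x + a_2 x^2, the coefficients solve the normal equations G · a = b where
  G_{ij} = <φ_i, φ_j> and b_i = <f, φ_i>, with φ_0 = 1, φ_1 = x, φ_2 = x^2.
G =
  [2, 0, 2/3]
  [0, 2/3, 0]
  [2/3, 0, 2/5],
b = (22/5, -2, 34/21).
Solving gives a_0 = 67/35, a_1 = -3, a_2 = 6/7, so
  g(x) = 6*x^2/7 - 3*x + 67/35.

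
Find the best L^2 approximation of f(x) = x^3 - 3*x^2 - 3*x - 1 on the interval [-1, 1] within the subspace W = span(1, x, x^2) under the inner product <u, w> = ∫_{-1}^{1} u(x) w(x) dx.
g(x) = -3*x^2 - 12*x/5 - 1

The best approximation g ∈ W is the orthogonal projection of f onto W. Writing g = a_0 + a_1 x + a_2 x^2, the coefficients solve the normal equations G · a = b where
  G_{ij} = <φ_i, φ_j> and b_i = <f, φ_i>, with φ_0 = 1, φ_1 = x, φ_2 = x^2.
G =
  [2, 0, 2/3]
  [0, 2/3, 0]
  [2/3, 0, 2/5],
b = (-4, -8/5, -28/15).
Solving gives a_0 = -1, a_1 = -12/5, a_2 = -3, so
  g(x) = -3*x^2 - 12*x/5 - 1.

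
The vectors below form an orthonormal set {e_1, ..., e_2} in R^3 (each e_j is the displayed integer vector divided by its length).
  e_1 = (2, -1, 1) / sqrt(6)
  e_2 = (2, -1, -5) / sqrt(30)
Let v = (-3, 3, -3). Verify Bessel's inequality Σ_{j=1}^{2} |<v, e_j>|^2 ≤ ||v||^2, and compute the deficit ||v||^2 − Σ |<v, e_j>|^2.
Σ |<v, e_j>|^2 = 126/5; ||v||^2 = 27; deficit = 9/5

Write each e_j = u_j / sqrt(<u_j, u_j>) where u_j is the displayed integer vector. Then <v, e_j> = <v, u_j> / sqrt(<u_j, u_j>), so |<v, e_j>|^2 = <v, u_j>^2 / <u_j, u_j>.
Coefficients: <v, e_1> = -12/sqrt(6), <v, e_2> = 6/sqrt(30).
Square and sum: Σ |<v, e_j>|^2 = 126/5.
Compute ||v||^2 = v·v = 27.
Deficit = 27 − 126/5 = 9/5 ≥ 0, confirming Bessel's inequality. (The deficit equals ||v − Σ <v,e_j> e_j||^2, the squared distance from v to span{e_j}.)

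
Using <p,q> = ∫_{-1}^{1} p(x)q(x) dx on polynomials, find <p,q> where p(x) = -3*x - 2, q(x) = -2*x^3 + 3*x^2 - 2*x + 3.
<p,q> = -48/5

Expand the product: p(x)·q(x) = 6*x^4 - 5*x^3 - 5*x - 6.
∫_{-1}^{1} of each monomial x^k gives [2/(k+1) if k even, 0 if k odd]. Integrating term-by-term (or equivalently evaluating the antiderivative F(x) = 6*x^5/5 - 5*x^4/4 - 5*x^2/2 - 6*x at the endpoints):
  F(1) − F(−1) = -171/20 − (21/20) = -48/5.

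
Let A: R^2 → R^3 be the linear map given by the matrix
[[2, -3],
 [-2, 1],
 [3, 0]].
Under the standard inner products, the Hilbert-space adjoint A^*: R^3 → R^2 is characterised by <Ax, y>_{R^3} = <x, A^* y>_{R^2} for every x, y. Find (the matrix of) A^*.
A^* = A^T =
[[2, -2, 3],
 [-3, 1, 0]]

For real matrices with standard dot products, the defining identity <Ax, y> = <x, A^* y> gives (Ax)^T y = x^T (A^*) y, i.e. x^T A^T y = x^T (A^*) y. Since this holds for all x, y, we must have A^* = A^T. Therefore
A^* =
[[2, -2, 3],
 [-3, 1, 0]].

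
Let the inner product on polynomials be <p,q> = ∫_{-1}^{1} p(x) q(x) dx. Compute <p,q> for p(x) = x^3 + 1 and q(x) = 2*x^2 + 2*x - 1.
<p,q> = 2/15

Expand the product: p(x)·q(x) = 2*x^5 + 2*x^4 - x^3 + 2*x^2 + 2*x - 1.
∫_{-1}^{1} of each monomial x^k gives [2/(k+1) if k even, 0 if k odd]. Integrating term-by-term (or equivalently evaluating the antiderivative F(x) = x^6/3 + 2*x^5/5 - x^4/4 + 2*x^3/3 + x^2 - x at the endpoints):
  F(1) − F(−1) = 23/20 − (61/60) = 2/15.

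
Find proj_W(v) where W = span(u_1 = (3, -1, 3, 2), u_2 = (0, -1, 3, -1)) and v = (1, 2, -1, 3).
proj_W(v) = (12/7, 4/7, -12/7, 16/7)

Set up U = [u_1 | ... | u_2] ∈ R^(4×2). The projector onto W = col(U) is P = U (U^T U)^(-1) U^T.
Compute U^T U =
  [23, 8]
  [8, 11],
and U^T v = (4, -8).
Solve U^T U · c = U^T v for the coefficients: c = (4/7, -8/7). The projection is proj_W(v) = U c.
Check: (v - proj_W(v)) · u_1 = 0  (should be 0).
Check: (v - proj_W(v)) · u_2 = 0  (should be 0).
Result: proj_W(v) = (12/7, 4/7, -12/7, 16/7).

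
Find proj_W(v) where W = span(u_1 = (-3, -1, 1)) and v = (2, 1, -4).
proj_W(v) = (3, 1, -1)

Set up U = [u_1 | ... | u_1] ∈ R^(3×1). The projector onto W = col(U) is P = U (U^T U)^(-1) U^T.
Compute U^T U =
  [11],
and U^T v = (-11).
Solve U^T U · c = U^T v for the coefficients: c = (-1). The projection is proj_W(v) = U c.
Check: (v - proj_W(v)) · u_1 = 0  (should be 0).
Result: proj_W(v) = (3, 1, -1).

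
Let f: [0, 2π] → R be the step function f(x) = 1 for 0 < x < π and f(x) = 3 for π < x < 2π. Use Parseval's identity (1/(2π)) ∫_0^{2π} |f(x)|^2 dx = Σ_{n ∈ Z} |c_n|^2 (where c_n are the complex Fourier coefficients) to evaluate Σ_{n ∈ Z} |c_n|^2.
Σ |c_n|^2 = 5

Parseval equates the L^2 energy of f (normalised by 1/(2π)) with the ℓ^2 sum of its Fourier coefficients: (1/(2π)) ∫_0^{2π} |f|^2 = Σ |c_n|^2.
Compute the left side: (1/(2π)) [∫_0^π 1^2 dx + ∫_π^{2π} 3^2 dx] = (1/(2π)) · (1π + 9π) = (1 + 9)/2 = 5.
So Σ_{n ∈ Z} |c_n|^2 = 5.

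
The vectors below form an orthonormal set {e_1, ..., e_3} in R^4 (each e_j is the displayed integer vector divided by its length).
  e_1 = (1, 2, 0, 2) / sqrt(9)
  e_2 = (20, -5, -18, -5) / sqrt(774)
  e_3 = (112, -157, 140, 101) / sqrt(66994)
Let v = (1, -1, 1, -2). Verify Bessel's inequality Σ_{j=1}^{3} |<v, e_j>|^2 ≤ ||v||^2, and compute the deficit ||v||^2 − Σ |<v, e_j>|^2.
Σ |<v, e_j>|^2 = 2953/779; ||v||^2 = 7; deficit = 2500/779

Write each e_j = u_j / sqrt(<u_j, u_j>) where u_j is the displayed integer vector. Then <v, e_j> = <v, u_j> / sqrt(<u_j, u_j>), so |<v, e_j>|^2 = <v, u_j>^2 / <u_j, u_j>.
Coefficients: <v, e_1> = -5/sqrt(9), <v, e_2> = 17/sqrt(774), <v, e_3> = 207/sqrt(66994).
Square and sum: Σ |<v, e_j>|^2 = 2953/779.
Compute ||v||^2 = v·v = 7.
Deficit = 7 − 2953/779 = 2500/779 ≥ 0, confirming Bessel's inequality. (The deficit equals ||v − Σ <v,e_j> e_j||^2, the squared distance from v to span{e_j}.)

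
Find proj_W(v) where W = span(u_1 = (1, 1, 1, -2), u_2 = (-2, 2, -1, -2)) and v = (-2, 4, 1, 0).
proj_W(v) = (-65/41, 71/41, -31/41, -74/41)

Set up U = [u_1 | ... | u_2] ∈ R^(4×2). The projector onto W = col(U) is P = U (U^T U)^(-1) U^T.
Compute U^T U =
  [7, 3]
  [3, 13],
and U^T v = (3, 11).
Solve U^T U · c = U^T v for the coefficients: c = (3/41, 34/41). The projection is proj_W(v) = U c.
Check: (v - proj_W(v)) · u_1 = 0  (should be 0).
Check: (v - proj_W(v)) · u_2 = 0  (should be 0).
Result: proj_W(v) = (-65/41, 71/41, -31/41, -74/41).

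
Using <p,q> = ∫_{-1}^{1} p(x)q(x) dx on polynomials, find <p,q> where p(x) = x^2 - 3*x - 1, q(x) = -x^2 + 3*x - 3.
<p,q> = -26/15

Expand the product: p(x)·q(x) = -x^4 + 6*x^3 - 11*x^2 + 6*x + 3.
∫_{-1}^{1} of each monomial x^k gives [2/(k+1) if k even, 0 if k odd]. Integrating term-by-term (or equivalently evaluating the antiderivative F(x) = -x^5/5 + 3*x^4/2 - 11*x^3/3 + 3*x^2 + 3*x at the endpoints):
  F(1) − F(−1) = 109/30 − (161/30) = -26/15.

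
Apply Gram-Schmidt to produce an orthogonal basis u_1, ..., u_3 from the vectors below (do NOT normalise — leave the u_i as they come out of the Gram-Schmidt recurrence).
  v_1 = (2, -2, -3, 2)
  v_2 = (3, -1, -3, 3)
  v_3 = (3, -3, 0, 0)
Orthogonal basis:
  u_1 = (2, -2, -3, 2)
  u_2 = (17/21, 25/21, 2/7, 17/21)
  u_3 = (129/59, -81/59, 108/59, -48/59)

Apply the Gram-Schmidt recurrence
  u_1 = v_1
  u_i = v_i − Σ_{j<i} ((v_i · u_j) / (u_j · u_j)) · u_j.

Step by step this gives:
  u_1 = (2, -2, -3, 2)
  u_2 = (17/21, 25/21, 2/7, 17/21)
  u_3 = (129/59, -81/59, 108/59, -48/59)

Orthogonality check:
  u_2 · u_1 = 0 (should be 0)
  u_3 · u_1 = 0 (should be 0)
  u_3 · u_2 = 0 (should be 0)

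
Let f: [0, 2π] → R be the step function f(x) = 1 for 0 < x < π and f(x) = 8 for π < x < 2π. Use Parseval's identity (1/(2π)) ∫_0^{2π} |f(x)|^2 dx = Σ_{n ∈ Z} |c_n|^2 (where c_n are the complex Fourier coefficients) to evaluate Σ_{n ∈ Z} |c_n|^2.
Σ |c_n|^2 = 65/2

Parseval equates the L^2 energy of f (normalised by 1/(2π)) with the ℓ^2 sum of its Fourier coefficients: (1/(2π)) ∫_0^{2π} |f|^2 = Σ |c_n|^2.
Compute the left side: (1/(2π)) [∫_0^π 1^2 dx + ∫_π^{2π} 8^2 dx] = (1/(2π)) · (1π + 64π) = (1 + 64)/2 = 65/2.
So Σ_{n ∈ Z} |c_n|^2 = 65/2.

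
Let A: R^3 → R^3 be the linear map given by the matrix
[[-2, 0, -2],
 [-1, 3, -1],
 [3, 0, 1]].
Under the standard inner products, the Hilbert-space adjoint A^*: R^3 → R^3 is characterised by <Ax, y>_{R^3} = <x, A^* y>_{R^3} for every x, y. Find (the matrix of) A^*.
A^* = A^T =
[[-2, -1, 3],
 [0, 3, 0],
 [-2, -1, 1]]

For real matrices with standard dot products, the defining identity <Ax, y> = <x, A^* y> gives (Ax)^T y = x^T (A^*) y, i.e. x^T A^T y = x^T (A^*) y. Since this holds for all x, y, we must have A^* = A^T. Therefore
A^* =
[[-2, -1, 3],
 [0, 3, 0],
 [-2, -1, 1]].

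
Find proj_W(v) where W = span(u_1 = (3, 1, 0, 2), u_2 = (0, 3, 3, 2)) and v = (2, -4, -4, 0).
proj_W(v) = (636/259, -838/259, -150/37, -276/259)

Set up U = [u_1 | ... | u_2] ∈ R^(4×2). The projector onto W = col(U) is P = U (U^T U)^(-1) U^T.
Compute U^T U =
  [14, 7]
  [7, 22],
and U^T v = (2, -24).
Solve U^T U · c = U^T v for the coefficients: c = (212/259, -50/37). The projection is proj_W(v) = U c.
Check: (v - proj_W(v)) · u_1 = 0  (should be 0).
Check: (v - proj_W(v)) · u_2 = 0  (should be 0).
Result: proj_W(v) = (636/259, -838/259, -150/37, -276/259).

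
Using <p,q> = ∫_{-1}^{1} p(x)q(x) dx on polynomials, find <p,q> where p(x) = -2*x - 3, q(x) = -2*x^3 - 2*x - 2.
<p,q> = 244/15

Expand the product: p(x)·q(x) = 4*x^4 + 6*x^3 + 4*x^2 + 10*x + 6.
∫_{-1}^{1} of each monomial x^k gives [2/(k+1) if k even, 0 if k odd]. Integrating term-by-term (or equivalently evaluating the antiderivative F(x) = 4*x^5/5 + 3*x^4/2 + 4*x^3/3 + 5*x^2 + 6*x at the endpoints):
  F(1) − F(−1) = 439/30 − (-49/30) = 244/15.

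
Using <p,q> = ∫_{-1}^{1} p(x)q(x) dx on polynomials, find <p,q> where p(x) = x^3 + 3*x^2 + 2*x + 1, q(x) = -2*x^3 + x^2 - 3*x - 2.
<p,q> = -1418/105

Expand the product: p(x)·q(x) = -2*x^6 - 5*x^5 - 4*x^4 - 11*x^3 - 11*x^2 - 7*x - 2.
∫_{-1}^{1} of each monomial x^k gives [2/(k+1) if k even, 0 if k odd]. Integrating term-by-term (or equivalently evaluating the antiderivative F(x) = -2*x^7/7 - 5*x^6/6 - 4*x^5/5 - 11*x^4/4 - 11*x^3/3 - 7*x^2/2 - 2*x at the endpoints):
  F(1) − F(−1) = -1937/140 − (-139/420) = -1418/105.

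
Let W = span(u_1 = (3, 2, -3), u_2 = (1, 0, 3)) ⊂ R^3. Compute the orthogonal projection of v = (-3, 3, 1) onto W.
proj_W(v) = (-27/23, -15/23, 9/23)

Set up U = [u_1 | ... | u_2] ∈ R^(3×2). The projector onto W = col(U) is P = U (U^T U)^(-1) U^T.
Compute U^T U =
  [22, -6]
  [-6, 10],
and U^T v = (-6, 0).
Solve U^T U · c = U^T v for the coefficients: c = (-15/46, -9/46). The projection is proj_W(v) = U c.
Check: (v - proj_W(v)) · u_1 = 0  (should be 0).
Check: (v - proj_W(v)) · u_2 = 0  (should be 0).
Result: proj_W(v) = (-27/23, -15/23, 9/23).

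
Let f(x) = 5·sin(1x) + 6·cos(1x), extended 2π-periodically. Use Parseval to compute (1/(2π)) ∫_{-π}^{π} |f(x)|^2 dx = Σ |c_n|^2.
Σ |c_n|^2 = 61/2

Expand |f|^2 and use orthogonality of {sin(nx), cos(mx)} on [-π, π]:
  ∫_{-π}^{π} sin(nx)^2 dx = π, ∫ cos(mx)^2 dx = π, and cross terms integrate to 0.
So ∫_{-π}^{π} f(x)^2 dx = 5^2 · π + 6^2 · π = (25 + 36)π.
Divide by 2π: (25 + 36)/2 = 61/2.
By Parseval, this equals Σ |c_n|^2.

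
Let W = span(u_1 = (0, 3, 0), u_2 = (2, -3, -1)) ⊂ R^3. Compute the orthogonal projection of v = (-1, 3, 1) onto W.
proj_W(v) = (-6/5, 3, 3/5)

Set up U = [u_1 | ... | u_2] ∈ R^(3×2). The projector onto W = col(U) is P = U (U^T U)^(-1) U^T.
Compute U^T U =
  [9, -9]
  [-9, 14],
and U^T v = (9, -12).
Solve U^T U · c = U^T v for the coefficients: c = (2/5, -3/5). The projection is proj_W(v) = U c.
Check: (v - proj_W(v)) · u_1 = 0  (should be 0).
Check: (v - proj_W(v)) · u_2 = 0  (should be 0).
Result: proj_W(v) = (-6/5, 3, 3/5).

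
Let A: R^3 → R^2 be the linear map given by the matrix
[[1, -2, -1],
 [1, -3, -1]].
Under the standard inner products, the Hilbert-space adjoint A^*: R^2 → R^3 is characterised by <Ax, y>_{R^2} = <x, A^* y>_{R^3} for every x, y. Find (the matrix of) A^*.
A^* = A^T =
[[1, 1],
 [-2, -3],
 [-1, -1]]

For real matrices with standard dot products, the defining identity <Ax, y> = <x, A^* y> gives (Ax)^T y = x^T (A^*) y, i.e. x^T A^T y = x^T (A^*) y. Since this holds for all x, y, we must have A^* = A^T. Therefore
A^* =
[[1, 1],
 [-2, -3],
 [-1, -1]].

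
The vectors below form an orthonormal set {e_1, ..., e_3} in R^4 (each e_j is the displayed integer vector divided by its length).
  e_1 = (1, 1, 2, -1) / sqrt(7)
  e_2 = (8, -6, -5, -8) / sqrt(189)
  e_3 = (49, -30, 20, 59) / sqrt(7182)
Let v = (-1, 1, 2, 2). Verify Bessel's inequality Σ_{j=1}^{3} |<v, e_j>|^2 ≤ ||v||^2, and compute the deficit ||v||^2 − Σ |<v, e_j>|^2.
Σ |<v, e_j>|^2 = 2635/266; ||v||^2 = 10; deficit = 25/266

Write each e_j = u_j / sqrt(<u_j, u_j>) where u_j is the displayed integer vector. Then <v, e_j> = <v, u_j> / sqrt(<u_j, u_j>), so |<v, e_j>|^2 = <v, u_j>^2 / <u_j, u_j>.
Coefficients: <v, e_1> = 2/sqrt(7), <v, e_2> = -40/sqrt(189), <v, e_3> = 79/sqrt(7182).
Square and sum: Σ |<v, e_j>|^2 = 2635/266.
Compute ||v||^2 = v·v = 10.
Deficit = 10 − 2635/266 = 25/266 ≥ 0, confirming Bessel's inequality. (The deficit equals ||v − Σ <v,e_j> e_j||^2, the squared distance from v to span{e_j}.)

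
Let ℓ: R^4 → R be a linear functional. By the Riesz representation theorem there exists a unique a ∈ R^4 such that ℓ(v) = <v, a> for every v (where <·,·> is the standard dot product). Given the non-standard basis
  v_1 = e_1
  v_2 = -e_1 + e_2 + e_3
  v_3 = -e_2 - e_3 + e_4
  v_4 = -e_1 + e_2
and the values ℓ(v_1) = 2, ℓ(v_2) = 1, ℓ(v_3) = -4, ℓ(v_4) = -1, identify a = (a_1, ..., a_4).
a = (2, 1, 2, -1)

Write a = (a_1, ..., a_4) in the standard basis. For each basis vector v_i, ℓ(v_i) = <v_i, a> is a linear equation in the a_j's. Collect the n equations into a matrix system V a = ℓ, where row i of V is v_i (expressed in the standard basis). Since V is invertible (lower-triangular with 1s on the diagonal, up to permutation), solve by back-substitution:
  V =
[[1, 0, 0, 0],
 [-1, 1, 1, 0],
 [0, -1, -1, 1],
 [-1, 1, 0, 0]]
  V a = (2, 1, -4, -1)
Solving gives a = (2, 1, 2, -1).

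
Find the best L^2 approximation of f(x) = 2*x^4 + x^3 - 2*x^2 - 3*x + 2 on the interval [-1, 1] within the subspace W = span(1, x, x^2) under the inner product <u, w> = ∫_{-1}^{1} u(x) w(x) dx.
g(x) = -2*x^2/7 - 12*x/5 + 64/35

The best approximation g ∈ W is the orthogonal projection of f onto W. Writing g = a_0 + a_1 x + a_2 x^2, the coefficients solve the normal equations G · a = b where
  G_{ij} = <φ_i, φ_j> and b_i = <f, φ_i>, with φ_0 = 1, φ_1 = x, φ_2 = x^2.
G =
  [2, 0, 2/3]
  [0, 2/3, 0]
  [2/3, 0, 2/5],
b = (52/15, -8/5, 116/105).
Solving gives a_0 = 64/35, a_1 = -12/5, a_2 = -2/7, so
  g(x) = -2*x^2/7 - 12*x/5 + 64/35.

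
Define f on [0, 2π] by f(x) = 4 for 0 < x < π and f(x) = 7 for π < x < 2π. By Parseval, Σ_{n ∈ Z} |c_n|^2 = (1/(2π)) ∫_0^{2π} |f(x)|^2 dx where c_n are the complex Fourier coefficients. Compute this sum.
Σ |c_n|^2 = 65/2

Parseval equates the L^2 energy of f (normalised by 1/(2π)) with the ℓ^2 sum of its Fourier coefficients: (1/(2π)) ∫_0^{2π} |f|^2 = Σ |c_n|^2.
Compute the left side: (1/(2π)) [∫_0^π 4^2 dx + ∫_π^{2π} 7^2 dx] = (1/(2π)) · (16π + 49π) = (16 + 49)/2 = 65/2.
So Σ_{n ∈ Z} |c_n|^2 = 65/2.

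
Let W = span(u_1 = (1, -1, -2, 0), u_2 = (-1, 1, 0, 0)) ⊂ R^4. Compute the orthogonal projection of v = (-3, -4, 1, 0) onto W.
proj_W(v) = (1/2, -1/2, 1, 0)

Set up U = [u_1 | ... | u_2] ∈ R^(4×2). The projector onto W = col(U) is P = U (U^T U)^(-1) U^T.
Compute U^T U =
  [6, -2]
  [-2, 2],
and U^T v = (-1, -1).
Solve U^T U · c = U^T v for the coefficients: c = (-1/2, -1). The projection is proj_W(v) = U c.
Check: (v - proj_W(v)) · u_1 = 0  (should be 0).
Check: (v - proj_W(v)) · u_2 = 0  (should be 0).
Result: proj_W(v) = (1/2, -1/2, 1, 0).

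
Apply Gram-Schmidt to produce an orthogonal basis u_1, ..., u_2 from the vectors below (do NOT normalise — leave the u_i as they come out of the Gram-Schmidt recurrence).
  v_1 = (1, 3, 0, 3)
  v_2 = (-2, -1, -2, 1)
Orthogonal basis:
  u_1 = (1, 3, 0, 3)
  u_2 = (-36/19, -13/19, -2, 25/19)

Apply the Gram-Schmidt recurrence
  u_1 = v_1
  u_i = v_i − Σ_{j<i} ((v_i · u_j) / (u_j · u_j)) · u_j.

Step by step this gives:
  u_1 = (1, 3, 0, 3)
  u_2 = (-36/19, -13/19, -2, 25/19)

Orthogonality check:
  u_2 · u_1 = 0 (should be 0)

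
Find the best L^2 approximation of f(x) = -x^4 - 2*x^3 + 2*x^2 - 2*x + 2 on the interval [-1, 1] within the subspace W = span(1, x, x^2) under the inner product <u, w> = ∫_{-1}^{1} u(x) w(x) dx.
g(x) = 8*x^2/7 - 16*x/5 + 73/35

The best approximation g ∈ W is the orthogonal projection of f onto W. Writing g = a_0 + a_1 x + a_2 x^2, the coefficients solve the normal equations G · a = b where
  G_{ij} = <φ_i, φ_j> and b_i = <f, φ_i>, with φ_0 = 1, φ_1 = x, φ_2 = x^2.
G =
  [2, 0, 2/3]
  [0, 2/3, 0]
  [2/3, 0, 2/5],
b = (74/15, -32/15, 194/105).
Solving gives a_0 = 73/35, a_1 = -16/5, a_2 = 8/7, so
  g(x) = 8*x^2/7 - 16*x/5 + 73/35.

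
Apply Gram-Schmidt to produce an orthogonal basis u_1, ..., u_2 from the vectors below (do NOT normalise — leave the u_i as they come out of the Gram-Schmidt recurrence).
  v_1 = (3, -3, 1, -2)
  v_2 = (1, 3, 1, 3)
Orthogonal basis:
  u_1 = (3, -3, 1, -2)
  u_2 = (56/23, 36/23, 34/23, 47/23)

Apply the Gram-Schmidt recurrence
  u_1 = v_1
  u_i = v_i − Σ_{j<i} ((v_i · u_j) / (u_j · u_j)) · u_j.

Step by step this gives:
  u_1 = (3, -3, 1, -2)
  u_2 = (56/23, 36/23, 34/23, 47/23)

Orthogonality check:
  u_2 · u_1 = 0 (should be 0)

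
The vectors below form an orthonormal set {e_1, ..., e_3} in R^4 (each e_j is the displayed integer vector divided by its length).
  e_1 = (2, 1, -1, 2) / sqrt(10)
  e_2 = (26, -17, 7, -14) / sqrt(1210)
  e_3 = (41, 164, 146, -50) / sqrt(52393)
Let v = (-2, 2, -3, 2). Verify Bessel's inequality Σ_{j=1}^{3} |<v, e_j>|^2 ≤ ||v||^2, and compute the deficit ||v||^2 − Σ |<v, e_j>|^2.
Σ |<v, e_j>|^2 = 8309/433; ||v||^2 = 21; deficit = 784/433

Write each e_j = u_j / sqrt(<u_j, u_j>) where u_j is the displayed integer vector. Then <v, e_j> = <v, u_j> / sqrt(<u_j, u_j>), so |<v, e_j>|^2 = <v, u_j>^2 / <u_j, u_j>.
Coefficients: <v, e_1> = 5/sqrt(10), <v, e_2> = -135/sqrt(1210), <v, e_3> = -292/sqrt(52393).
Square and sum: Σ |<v, e_j>|^2 = 8309/433.
Compute ||v||^2 = v·v = 21.
Deficit = 21 − 8309/433 = 784/433 ≥ 0, confirming Bessel's inequality. (The deficit equals ||v − Σ <v,e_j> e_j||^2, the squared distance from v to span{e_j}.)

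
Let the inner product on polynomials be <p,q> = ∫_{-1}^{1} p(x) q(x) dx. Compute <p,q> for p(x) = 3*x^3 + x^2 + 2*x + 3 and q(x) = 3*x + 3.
<p,q> = 138/5

Expand the product: p(x)·q(x) = 9*x^4 + 12*x^3 + 9*x^2 + 15*x + 9.
∫_{-1}^{1} of each monomial x^k gives [2/(k+1) if k even, 0 if k odd]. Integrating term-by-term (or equivalently evaluating the antiderivative F(x) = 9*x^5/5 + 3*x^4 + 3*x^3 + 15*x^2/2 + 9*x at the endpoints):
  F(1) − F(−1) = 243/10 − (-33/10) = 138/5.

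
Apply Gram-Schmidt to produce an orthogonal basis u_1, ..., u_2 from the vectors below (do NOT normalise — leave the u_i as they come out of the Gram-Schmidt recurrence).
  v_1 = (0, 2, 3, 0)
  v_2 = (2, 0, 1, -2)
Orthogonal basis:
  u_1 = (0, 2, 3, 0)
  u_2 = (2, -6/13, 4/13, -2)

Apply the Gram-Schmidt recurrence
  u_1 = v_1
  u_i = v_i − Σ_{j<i} ((v_i · u_j) / (u_j · u_j)) · u_j.

Step by step this gives:
  u_1 = (0, 2, 3, 0)
  u_2 = (2, -6/13, 4/13, -2)

Orthogonality check:
  u_2 · u_1 = 0 (should be 0)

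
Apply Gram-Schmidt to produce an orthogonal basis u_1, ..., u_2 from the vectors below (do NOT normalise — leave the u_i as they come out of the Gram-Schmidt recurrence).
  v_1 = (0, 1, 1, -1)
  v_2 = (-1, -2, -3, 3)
Orthogonal basis:
  u_1 = (0, 1, 1, -1)
  u_2 = (-1, 2/3, -1/3, 1/3)

Apply the Gram-Schmidt recurrence
  u_1 = v_1
  u_i = v_i − Σ_{j<i} ((v_i · u_j) / (u_j · u_j)) · u_j.

Step by step this gives:
  u_1 = (0, 1, 1, -1)
  u_2 = (-1, 2/3, -1/3, 1/3)

Orthogonality check:
  u_2 · u_1 = 0 (should be 0)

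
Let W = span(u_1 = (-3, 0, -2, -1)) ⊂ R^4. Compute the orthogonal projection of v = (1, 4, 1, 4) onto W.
proj_W(v) = (27/14, 0, 9/7, 9/14)

Set up U = [u_1 | ... | u_1] ∈ R^(4×1). The projector onto W = col(U) is P = U (U^T U)^(-1) U^T.
Compute U^T U =
  [14],
and U^T v = (-9).
Solve U^T U · c = U^T v for the coefficients: c = (-9/14). The projection is proj_W(v) = U c.
Check: (v - proj_W(v)) · u_1 = 0  (should be 0).
Result: proj_W(v) = (27/14, 0, 9/7, 9/14).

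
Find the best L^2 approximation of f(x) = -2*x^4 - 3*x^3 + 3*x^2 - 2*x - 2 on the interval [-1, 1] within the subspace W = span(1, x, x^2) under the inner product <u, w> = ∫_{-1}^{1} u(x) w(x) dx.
g(x) = 9*x^2/7 - 19*x/5 - 64/35

The best approximation g ∈ W is the orthogonal projection of f onto W. Writing g = a_0 + a_1 x + a_2 x^2, the coefficients solve the normal equations G · a = b where
  G_{ij} = <φ_i, φ_j> and b_i = <f, φ_i>, with φ_0 = 1, φ_1 = x, φ_2 = x^2.
G =
  [2, 0, 2/3]
  [0, 2/3, 0]
  [2/3, 0, 2/5],
b = (-14/5, -38/15, -74/105).
Solving gives a_0 = -64/35, a_1 = -19/5, a_2 = 9/7, so
  g(x) = 9*x^2/7 - 19*x/5 - 64/35.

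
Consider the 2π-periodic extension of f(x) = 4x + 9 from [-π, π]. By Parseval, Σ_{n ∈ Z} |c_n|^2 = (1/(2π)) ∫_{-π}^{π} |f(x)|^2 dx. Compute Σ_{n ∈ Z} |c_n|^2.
Σ |c_n|^2 = 16π^2/3 + 81

Expand and integrate term by term over [-π, π]:
  ∫ (4x)^2 dx = 16·(2π^3/3); ∫ 2·4·(9)·x dx = 0 (odd integrand); ∫ 9^2 dx = 81·2π.
So (1/(2π)) ∫_{-π}^{π} (4x + 9)^2 dx = 16π^2/3 + 81 = 16π^2/3 + 81.
Parseval ⇒ Σ |c_n|^2 = 16π^2/3 + 81.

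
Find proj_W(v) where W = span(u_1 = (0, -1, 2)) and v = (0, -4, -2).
proj_W(v) = (0, 0, 0)

Set up U = [u_1 | ... | u_1] ∈ R^(3×1). The projector onto W = col(U) is P = U (U^T U)^(-1) U^T.
Compute U^T U =
  [5],
and U^T v = (0).
Solve U^T U · c = U^T v for the coefficients: c = (0). The projection is proj_W(v) = U c.
Check: (v - proj_W(v)) · u_1 = 0  (should be 0).
Result: proj_W(v) = (0, 0, 0).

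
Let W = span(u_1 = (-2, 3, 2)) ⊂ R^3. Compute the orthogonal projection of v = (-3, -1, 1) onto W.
proj_W(v) = (-10/17, 15/17, 10/17)

Set up U = [u_1 | ... | u_1] ∈ R^(3×1). The projector onto W = col(U) is P = U (U^T U)^(-1) U^T.
Compute U^T U =
  [17],
and U^T v = (5).
Solve U^T U · c = U^T v for the coefficients: c = (5/17). The projection is proj_W(v) = U c.
Check: (v - proj_W(v)) · u_1 = 0  (should be 0).
Result: proj_W(v) = (-10/17, 15/17, 10/17).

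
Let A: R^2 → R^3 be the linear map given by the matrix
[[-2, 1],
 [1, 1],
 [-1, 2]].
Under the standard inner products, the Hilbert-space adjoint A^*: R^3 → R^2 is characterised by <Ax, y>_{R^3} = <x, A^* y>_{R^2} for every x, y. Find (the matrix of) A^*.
A^* = A^T =
[[-2, 1, -1],
 [1, 1, 2]]

For real matrices with standard dot products, the defining identity <Ax, y> = <x, A^* y> gives (Ax)^T y = x^T (A^*) y, i.e. x^T A^T y = x^T (A^*) y. Since this holds for all x, y, we must have A^* = A^T. Therefore
A^* =
[[-2, 1, -1],
 [1, 1, 2]].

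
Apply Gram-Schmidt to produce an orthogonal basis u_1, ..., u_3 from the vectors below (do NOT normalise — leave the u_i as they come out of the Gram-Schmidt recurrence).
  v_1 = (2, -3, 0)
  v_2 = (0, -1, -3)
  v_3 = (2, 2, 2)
Orthogonal basis:
  u_1 = (2, -3, 0)
  u_2 = (-6/13, -4/13, -3)
  u_3 = (234/121, 156/121, -52/121)

Apply the Gram-Schmidt recurrence
  u_1 = v_1
  u_i = v_i − Σ_{j<i} ((v_i · u_j) / (u_j · u_j)) · u_j.

Step by step this gives:
  u_1 = (2, -3, 0)
  u_2 = (-6/13, -4/13, -3)
  u_3 = (234/121, 156/121, -52/121)

Orthogonality check:
  u_2 · u_1 = 0 (should be 0)
  u_3 · u_1 = 0 (should be 0)
  u_3 · u_2 = 0 (should be 0)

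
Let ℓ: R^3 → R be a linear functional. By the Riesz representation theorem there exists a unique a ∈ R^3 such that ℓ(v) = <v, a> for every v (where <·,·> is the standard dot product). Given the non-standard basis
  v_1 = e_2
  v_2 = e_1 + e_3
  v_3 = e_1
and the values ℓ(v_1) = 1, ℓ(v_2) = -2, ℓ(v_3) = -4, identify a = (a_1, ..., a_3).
a = (-4, 1, 2)

Write a = (a_1, ..., a_3) in the standard basis. For each basis vector v_i, ℓ(v_i) = <v_i, a> is a linear equation in the a_j's. Collect the n equations into a matrix system V a = ℓ, where row i of V is v_i (expressed in the standard basis). Since V is invertible (lower-triangular with 1s on the diagonal, up to permutation), solve by back-substitution:
  V =
[[0, 1, 0],
 [1, 0, 1],
 [1, 0, 0]]
  V a = (1, -2, -4)
Solving gives a = (-4, 1, 2).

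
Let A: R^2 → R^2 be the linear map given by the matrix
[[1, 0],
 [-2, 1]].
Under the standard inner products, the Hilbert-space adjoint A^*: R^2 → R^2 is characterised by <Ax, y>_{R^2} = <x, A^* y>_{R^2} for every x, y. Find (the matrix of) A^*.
A^* = A^T =
[[1, -2],
 [0, 1]]

For real matrices with standard dot products, the defining identity <Ax, y> = <x, A^* y> gives (Ax)^T y = x^T (A^*) y, i.e. x^T A^T y = x^T (A^*) y. Since this holds for all x, y, we must have A^* = A^T. Therefore
A^* =
[[1, -2],
 [0, 1]].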